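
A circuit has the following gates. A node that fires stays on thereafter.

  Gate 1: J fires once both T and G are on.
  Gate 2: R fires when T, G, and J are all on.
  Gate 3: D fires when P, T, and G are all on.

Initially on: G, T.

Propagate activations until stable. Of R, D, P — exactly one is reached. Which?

R

Gate 1: T and G on → J on.
T, G, and J are on, so R fires (Gate 2).
D would need P, T, and G (Gate 3), but P never turns on. No rule produces P, and it is not given.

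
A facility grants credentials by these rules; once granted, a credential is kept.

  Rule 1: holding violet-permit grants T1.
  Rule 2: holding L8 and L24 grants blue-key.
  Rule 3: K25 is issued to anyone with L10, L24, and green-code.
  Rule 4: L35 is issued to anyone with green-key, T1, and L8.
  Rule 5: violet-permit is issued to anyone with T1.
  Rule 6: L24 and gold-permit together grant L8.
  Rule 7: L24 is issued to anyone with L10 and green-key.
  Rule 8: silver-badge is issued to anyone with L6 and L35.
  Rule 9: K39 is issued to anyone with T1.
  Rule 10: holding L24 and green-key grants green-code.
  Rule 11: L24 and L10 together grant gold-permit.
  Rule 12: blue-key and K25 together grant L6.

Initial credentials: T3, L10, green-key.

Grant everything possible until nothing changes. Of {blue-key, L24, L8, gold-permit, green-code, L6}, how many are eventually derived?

Holding L10 and green-key grants L24 (Rule 7).
Holding L24 and L10 grants gold-permit (Rule 11).
Holding L24 and green-key grants green-code (Rule 10).
Holding L10, L24, and green-code grants K25 (Rule 3).
Holding L24 and gold-permit grants L8 (Rule 6).
Holding L8 and L24 grants blue-key (Rule 2).
Holding blue-key and K25 grants L6 (Rule 12).
blue-key: reached.
L24: reached.
L8: reached.
gold-permit: reached.
green-code: reached.
L6: reached.
All 6 are reached.

6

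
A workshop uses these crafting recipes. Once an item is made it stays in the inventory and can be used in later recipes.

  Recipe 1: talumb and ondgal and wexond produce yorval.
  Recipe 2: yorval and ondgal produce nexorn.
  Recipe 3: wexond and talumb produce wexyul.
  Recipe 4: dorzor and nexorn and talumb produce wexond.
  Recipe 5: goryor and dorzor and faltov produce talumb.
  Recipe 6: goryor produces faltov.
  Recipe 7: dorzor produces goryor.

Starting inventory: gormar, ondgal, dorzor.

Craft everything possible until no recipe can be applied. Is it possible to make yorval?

yorval would need talumb, ondgal, and wexond (Recipe 1), but wexond is never obtained.

No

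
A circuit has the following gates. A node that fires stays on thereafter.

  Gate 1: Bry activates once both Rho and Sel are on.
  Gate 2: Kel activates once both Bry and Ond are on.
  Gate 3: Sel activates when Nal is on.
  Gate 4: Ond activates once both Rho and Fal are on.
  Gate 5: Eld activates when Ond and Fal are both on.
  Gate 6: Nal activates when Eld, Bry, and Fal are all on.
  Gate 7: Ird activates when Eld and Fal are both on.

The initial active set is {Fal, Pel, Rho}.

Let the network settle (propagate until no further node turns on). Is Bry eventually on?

Bry would need Rho and Sel (Gate 1), but Sel never turns on.

No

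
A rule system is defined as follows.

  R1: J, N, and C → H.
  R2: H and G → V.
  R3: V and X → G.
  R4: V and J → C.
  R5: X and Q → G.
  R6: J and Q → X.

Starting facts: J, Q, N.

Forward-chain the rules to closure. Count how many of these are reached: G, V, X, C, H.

2

J and Q hold, so X follows (R6).
From X and Q, R5 gives G.
G: reached.
V would need H and G (R2), but H is never established.
X: reached.
C would need V and J (R4), but V is never established.
H would need J, N, and C (R1), but C is never established.
Reached: G and X — 2 of the 5.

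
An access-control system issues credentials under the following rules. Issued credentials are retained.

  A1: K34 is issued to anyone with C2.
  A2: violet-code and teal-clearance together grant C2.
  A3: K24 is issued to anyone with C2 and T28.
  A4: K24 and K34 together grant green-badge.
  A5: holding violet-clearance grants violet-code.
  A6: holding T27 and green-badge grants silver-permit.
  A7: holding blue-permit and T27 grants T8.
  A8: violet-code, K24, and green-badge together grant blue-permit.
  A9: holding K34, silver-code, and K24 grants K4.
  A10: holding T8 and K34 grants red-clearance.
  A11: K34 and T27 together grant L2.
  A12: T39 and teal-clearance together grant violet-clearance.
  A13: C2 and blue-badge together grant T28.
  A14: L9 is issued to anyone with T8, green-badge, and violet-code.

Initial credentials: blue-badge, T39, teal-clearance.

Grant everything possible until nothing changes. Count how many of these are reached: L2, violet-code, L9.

1

Holding T39 and teal-clearance grants violet-clearance (A12).
Holding violet-clearance grants violet-code (A5).
L2 would need K34 and T27 (A11), but T27 is never granted.
violet-code: reached.
L9 would need T8, green-badge, and violet-code (A14), but T8 is never granted.
Reached: violet-code — 1 of the 3.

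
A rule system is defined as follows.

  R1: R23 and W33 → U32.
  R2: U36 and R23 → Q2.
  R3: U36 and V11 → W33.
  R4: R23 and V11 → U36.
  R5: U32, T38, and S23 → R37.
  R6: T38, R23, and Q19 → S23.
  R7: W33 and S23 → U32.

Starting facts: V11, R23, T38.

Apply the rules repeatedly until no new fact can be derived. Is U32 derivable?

Yes

From R23 and V11, R4 gives U36.
U36 and V11 hold, so W33 follows (R3).
From R23 and W33, R1 gives U32.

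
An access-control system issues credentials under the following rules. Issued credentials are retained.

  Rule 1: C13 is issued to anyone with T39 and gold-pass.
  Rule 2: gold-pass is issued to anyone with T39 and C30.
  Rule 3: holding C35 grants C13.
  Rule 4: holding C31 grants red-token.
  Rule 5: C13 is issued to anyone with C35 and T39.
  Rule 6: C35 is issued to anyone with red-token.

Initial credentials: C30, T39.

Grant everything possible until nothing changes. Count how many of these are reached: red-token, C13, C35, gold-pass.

2

Holding T39 and C30 grants gold-pass (Rule 2).
Holding T39 and gold-pass grants C13 (Rule 1).
red-token would need C31 (Rule 4), but C31 is never granted.
C13: reached.
C35 would need red-token (Rule 6), but red-token is never granted.
gold-pass: reached.
Reached: C13 and gold-pass — 2 of the 4.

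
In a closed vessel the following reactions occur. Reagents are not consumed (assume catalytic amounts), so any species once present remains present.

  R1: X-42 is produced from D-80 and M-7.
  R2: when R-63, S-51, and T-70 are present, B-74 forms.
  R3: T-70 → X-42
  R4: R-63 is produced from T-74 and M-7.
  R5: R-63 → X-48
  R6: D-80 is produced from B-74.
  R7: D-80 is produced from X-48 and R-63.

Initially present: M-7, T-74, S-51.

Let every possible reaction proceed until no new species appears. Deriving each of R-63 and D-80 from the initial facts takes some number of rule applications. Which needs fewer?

R-63

R-63: T-74 and M-7 present → R-63 forms (R4). [1 rule application]
D-80: T-74 and M-7 present → R-63 forms (R4). R-63 present → X-48 forms (R5). X-48 and R-63 present → D-80 forms (R7). [3 rule applications]
R-63 needs fewer.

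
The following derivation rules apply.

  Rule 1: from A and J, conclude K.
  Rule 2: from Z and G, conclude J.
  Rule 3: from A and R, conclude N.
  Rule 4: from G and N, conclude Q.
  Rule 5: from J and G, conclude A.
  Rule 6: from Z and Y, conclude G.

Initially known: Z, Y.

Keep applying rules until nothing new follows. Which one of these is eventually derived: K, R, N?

K

Z and Y hold, so G follows (Rule 6).
Z and G hold, so J follows (Rule 2).
From J and G, Rule 5 gives A.
From A and J, Rule 1 gives K.
N would need A and R (Rule 3), but R is never established. No rule produces R, and it is not given.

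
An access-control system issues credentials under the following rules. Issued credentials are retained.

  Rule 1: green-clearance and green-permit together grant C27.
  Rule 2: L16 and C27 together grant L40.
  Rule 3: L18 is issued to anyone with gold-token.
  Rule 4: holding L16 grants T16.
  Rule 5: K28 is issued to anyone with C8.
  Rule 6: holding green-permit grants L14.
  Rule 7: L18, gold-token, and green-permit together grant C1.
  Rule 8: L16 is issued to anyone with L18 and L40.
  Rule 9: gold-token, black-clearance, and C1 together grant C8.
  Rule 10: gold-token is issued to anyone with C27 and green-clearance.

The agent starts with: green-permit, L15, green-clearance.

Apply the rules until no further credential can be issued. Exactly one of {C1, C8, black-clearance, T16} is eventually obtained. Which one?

Holding green-clearance and green-permit grants C27 (Rule 1).
Holding C27 and green-clearance grants gold-token (Rule 10).
Holding gold-token grants L18 (Rule 3).
Holding L18, gold-token, and green-permit grants C1 (Rule 7).
C8 would need gold-token, black-clearance, and C1 (Rule 9), but black-clearance is never granted. T16 would need L16 (Rule 4), but L16 is never granted. No rule produces black-clearance, and it is not given.

C1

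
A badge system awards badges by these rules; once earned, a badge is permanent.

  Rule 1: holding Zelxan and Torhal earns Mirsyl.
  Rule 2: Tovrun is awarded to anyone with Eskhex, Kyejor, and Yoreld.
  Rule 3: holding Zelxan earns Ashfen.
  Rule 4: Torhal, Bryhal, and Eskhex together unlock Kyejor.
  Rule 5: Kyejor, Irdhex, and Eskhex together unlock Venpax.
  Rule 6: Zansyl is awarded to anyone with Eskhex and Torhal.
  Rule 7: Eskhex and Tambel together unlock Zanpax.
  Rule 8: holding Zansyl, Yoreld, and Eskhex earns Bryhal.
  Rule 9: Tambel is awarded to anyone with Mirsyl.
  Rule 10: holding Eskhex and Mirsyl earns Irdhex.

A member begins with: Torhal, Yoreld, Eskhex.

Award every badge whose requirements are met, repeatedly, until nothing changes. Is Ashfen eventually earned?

No

Ashfen would need Zelxan (Rule 3), but Zelxan is never earned.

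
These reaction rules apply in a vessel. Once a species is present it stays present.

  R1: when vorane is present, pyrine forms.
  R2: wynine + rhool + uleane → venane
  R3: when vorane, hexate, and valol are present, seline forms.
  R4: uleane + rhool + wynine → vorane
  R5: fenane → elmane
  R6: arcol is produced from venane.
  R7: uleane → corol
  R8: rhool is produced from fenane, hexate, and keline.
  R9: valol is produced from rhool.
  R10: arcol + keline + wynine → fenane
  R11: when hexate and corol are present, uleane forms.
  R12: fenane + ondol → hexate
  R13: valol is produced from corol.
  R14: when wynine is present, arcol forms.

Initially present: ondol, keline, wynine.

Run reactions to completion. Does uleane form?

uleane would need hexate and corol (R11), but corol never forms.

No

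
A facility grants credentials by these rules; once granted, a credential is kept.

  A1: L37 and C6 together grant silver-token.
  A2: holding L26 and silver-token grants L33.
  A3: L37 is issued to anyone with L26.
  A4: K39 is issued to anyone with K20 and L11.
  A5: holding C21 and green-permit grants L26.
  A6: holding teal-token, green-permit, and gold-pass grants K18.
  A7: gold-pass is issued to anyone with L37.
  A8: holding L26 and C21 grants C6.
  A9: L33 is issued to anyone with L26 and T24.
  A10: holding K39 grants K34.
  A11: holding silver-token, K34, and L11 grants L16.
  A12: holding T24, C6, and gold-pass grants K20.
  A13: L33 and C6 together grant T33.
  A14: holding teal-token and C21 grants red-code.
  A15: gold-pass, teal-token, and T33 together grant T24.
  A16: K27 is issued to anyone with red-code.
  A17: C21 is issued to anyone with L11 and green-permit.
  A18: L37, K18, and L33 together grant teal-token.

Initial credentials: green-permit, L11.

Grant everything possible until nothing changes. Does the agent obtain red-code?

red-code would need teal-token and C21 (A14), but teal-token is never granted.

No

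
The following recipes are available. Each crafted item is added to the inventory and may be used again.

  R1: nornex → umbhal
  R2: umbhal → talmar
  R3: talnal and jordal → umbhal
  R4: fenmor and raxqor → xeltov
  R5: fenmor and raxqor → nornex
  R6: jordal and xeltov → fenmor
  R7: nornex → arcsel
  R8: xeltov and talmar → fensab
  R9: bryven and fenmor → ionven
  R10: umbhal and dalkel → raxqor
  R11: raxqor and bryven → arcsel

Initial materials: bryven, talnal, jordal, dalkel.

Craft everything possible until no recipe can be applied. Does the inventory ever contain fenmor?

No

fenmor would need jordal and xeltov (R6), but xeltov is never obtained.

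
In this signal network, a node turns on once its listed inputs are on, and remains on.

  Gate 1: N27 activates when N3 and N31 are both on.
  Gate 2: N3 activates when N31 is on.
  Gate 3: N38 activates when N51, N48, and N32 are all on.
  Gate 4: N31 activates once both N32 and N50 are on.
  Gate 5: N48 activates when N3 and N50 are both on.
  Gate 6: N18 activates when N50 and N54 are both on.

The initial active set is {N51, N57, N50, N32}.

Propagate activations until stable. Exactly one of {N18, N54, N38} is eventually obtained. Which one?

N32 and N50 are on, so N31 activates (Gate 4).
N31 is on, so N3 activates (Gate 2).
Gate 5: N3 and N50 on → N48 on.
N51, N48, and N32 are on, so N38 activates (Gate 3).
N18 would need N50 and N54 (Gate 6), but N54 never turns on. No rule produces N54, and it is not given.

N38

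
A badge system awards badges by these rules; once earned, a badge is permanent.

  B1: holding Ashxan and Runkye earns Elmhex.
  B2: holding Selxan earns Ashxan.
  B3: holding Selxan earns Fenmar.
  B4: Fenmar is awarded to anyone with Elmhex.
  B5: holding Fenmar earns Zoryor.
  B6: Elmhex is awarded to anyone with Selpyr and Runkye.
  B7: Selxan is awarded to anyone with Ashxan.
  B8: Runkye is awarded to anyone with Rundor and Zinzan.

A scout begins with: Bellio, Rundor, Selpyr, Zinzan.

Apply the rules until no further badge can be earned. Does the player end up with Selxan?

Selxan would need Ashxan (B7), but Ashxan is never earned.

No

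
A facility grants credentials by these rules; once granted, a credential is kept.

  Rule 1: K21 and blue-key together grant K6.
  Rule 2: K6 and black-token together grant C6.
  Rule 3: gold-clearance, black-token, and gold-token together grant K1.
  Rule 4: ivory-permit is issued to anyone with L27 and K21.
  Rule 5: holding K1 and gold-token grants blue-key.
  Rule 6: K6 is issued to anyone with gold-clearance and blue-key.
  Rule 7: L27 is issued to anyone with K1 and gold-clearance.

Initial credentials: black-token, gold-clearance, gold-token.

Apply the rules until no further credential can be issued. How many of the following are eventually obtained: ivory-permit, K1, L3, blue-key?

2

Holding gold-clearance, black-token, and gold-token grants K1 (Rule 3).
Holding K1 and gold-token grants blue-key (Rule 5).
ivory-permit would need L27 and K21 (Rule 4), but K21 is never granted.
K1: reached.
No rule produces L3, and it is not given.
blue-key: reached.
Reached: K1 and blue-key — 2 of the 4.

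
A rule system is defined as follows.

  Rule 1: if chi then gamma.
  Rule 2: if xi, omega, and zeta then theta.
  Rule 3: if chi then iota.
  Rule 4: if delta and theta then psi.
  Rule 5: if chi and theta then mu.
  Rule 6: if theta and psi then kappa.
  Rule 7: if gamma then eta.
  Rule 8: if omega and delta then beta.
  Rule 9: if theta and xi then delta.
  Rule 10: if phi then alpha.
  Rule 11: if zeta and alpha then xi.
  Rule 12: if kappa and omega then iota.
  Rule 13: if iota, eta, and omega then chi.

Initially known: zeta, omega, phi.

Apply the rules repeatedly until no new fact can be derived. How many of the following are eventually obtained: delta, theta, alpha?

3

From phi, Rule 10 gives alpha.
zeta and alpha hold, so xi follows (Rule 11).
From xi, omega, and zeta, Rule 2 gives theta.
From theta and xi, Rule 9 gives delta.
delta: reached.
theta: reached.
alpha: reached.
All 3 are reached.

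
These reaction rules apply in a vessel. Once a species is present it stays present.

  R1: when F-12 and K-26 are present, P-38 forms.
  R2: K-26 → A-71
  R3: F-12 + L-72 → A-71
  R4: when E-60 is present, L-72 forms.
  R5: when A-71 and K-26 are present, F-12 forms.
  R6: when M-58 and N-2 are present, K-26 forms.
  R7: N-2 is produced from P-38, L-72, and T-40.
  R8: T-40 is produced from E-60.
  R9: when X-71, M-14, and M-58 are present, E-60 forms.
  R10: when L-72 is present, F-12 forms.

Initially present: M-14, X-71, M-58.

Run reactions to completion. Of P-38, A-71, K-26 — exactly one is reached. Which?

A-71

X-71, M-14, and M-58 present → E-60 forms (R9).
E-60 present → L-72 forms (R4).
L-72 present → F-12 forms (R10).
F-12 and L-72 present → A-71 forms (R3).
K-26 would need M-58 and N-2 (R6), but N-2 never forms. P-38 would need F-12 and K-26 (R1), but K-26 never forms.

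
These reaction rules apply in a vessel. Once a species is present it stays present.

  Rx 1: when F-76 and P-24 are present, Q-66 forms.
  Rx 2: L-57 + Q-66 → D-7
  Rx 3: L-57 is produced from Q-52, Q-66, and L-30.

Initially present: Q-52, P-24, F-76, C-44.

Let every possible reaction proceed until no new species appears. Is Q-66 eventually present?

F-76 and P-24 present → Q-66 forms (Rx 1).

Yes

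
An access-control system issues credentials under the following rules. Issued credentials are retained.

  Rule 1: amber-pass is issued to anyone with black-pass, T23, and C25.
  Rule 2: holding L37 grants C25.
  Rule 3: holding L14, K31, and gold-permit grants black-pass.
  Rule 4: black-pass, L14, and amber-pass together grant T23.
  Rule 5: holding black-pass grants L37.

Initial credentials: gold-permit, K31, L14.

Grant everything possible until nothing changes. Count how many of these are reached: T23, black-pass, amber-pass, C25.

2

Holding L14, K31, and gold-permit grants black-pass (Rule 3).
Holding black-pass grants L37 (Rule 5).
Holding L37 grants C25 (Rule 2).
T23 would need black-pass, L14, and amber-pass (Rule 4), but amber-pass is never granted.
black-pass: reached.
amber-pass would need black-pass, T23, and C25 (Rule 1), but T23 is never granted.
C25: reached.
Reached: black-pass and C25 — 2 of the 4.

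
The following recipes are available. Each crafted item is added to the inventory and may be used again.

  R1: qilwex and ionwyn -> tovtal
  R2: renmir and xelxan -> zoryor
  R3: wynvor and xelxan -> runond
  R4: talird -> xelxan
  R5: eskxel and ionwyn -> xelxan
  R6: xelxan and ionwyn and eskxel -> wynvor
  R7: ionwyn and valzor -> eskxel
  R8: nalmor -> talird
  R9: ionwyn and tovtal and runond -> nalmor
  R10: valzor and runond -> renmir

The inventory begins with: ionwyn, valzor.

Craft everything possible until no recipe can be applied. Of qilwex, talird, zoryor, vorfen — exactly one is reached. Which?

zoryor

ionwyn and valzor -> eskxel (R7).
Using R5, eskxel and ionwyn make xelxan.
xelxan and ionwyn and eskxel -> wynvor (R6).
Using R3, wynvor and xelxan make runond.
valzor and runond -> renmir (R10).
renmir and xelxan -> zoryor (R2).
talird would need nalmor (R8), but nalmor is never obtained. No rule produces qilwex, and it is not given. No rule produces vorfen, and it is not given.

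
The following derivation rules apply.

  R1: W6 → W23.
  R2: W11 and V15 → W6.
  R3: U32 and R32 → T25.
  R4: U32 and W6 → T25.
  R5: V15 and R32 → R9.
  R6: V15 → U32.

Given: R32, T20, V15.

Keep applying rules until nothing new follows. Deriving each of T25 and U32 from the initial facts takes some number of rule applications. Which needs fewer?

U32: V15 holds, so U32 follows (R6). [1 rule application]
T25: From V15, R6 gives U32. From U32 and R32, R3 gives T25. [2 rule applications]
U32 needs fewer.

U32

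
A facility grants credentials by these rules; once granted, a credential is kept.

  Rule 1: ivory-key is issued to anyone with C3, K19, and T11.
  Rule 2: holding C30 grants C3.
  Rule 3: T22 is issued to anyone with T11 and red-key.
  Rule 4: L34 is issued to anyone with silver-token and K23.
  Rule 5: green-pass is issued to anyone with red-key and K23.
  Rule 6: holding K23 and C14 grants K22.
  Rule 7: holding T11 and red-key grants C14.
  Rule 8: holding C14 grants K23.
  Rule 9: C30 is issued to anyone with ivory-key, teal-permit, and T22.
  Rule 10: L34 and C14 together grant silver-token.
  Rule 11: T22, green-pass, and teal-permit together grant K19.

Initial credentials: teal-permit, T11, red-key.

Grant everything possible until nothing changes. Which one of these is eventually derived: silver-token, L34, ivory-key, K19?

Holding T11 and red-key grants T22 (Rule 3).
Holding T11 and red-key grants C14 (Rule 7).
Holding C14 grants K23 (Rule 8).
Holding red-key and K23 grants green-pass (Rule 5).
Holding T22, green-pass, and teal-permit grants K19 (Rule 11).
ivory-key would need C3, K19, and T11 (Rule 1), but C3 is never granted. silver-token would need L34 and C14 (Rule 10), but L34 is never granted. L34 would need silver-token and K23 (Rule 4), but silver-token is never granted.

K19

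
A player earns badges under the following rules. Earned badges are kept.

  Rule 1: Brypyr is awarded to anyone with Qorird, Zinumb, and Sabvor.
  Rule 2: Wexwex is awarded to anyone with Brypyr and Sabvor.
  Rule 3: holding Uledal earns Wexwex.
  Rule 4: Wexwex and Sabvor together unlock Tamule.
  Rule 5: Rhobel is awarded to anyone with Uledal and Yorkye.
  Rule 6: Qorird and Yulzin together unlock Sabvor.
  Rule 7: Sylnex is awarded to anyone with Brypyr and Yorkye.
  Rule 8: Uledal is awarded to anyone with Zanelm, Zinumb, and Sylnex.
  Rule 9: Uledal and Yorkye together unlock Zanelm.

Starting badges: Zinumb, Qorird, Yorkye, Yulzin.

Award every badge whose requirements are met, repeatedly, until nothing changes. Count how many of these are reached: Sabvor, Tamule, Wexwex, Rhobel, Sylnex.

With Qorird and Yulzin, Sabvor is earned (Rule 6).
With Qorird, Zinumb, and Sabvor, Brypyr is earned (Rule 1).
With Brypyr and Sabvor, Wexwex is earned (Rule 2).
With Brypyr and Yorkye, Sylnex is earned (Rule 7).
With Wexwex and Sabvor, Tamule is earned (Rule 4).
Sabvor: reached.
Tamule: reached.
Wexwex: reached.
Rhobel would need Uledal and Yorkye (Rule 5), but Uledal is never earned.
Sylnex: reached.
Reached: Sabvor, Tamule, Wexwex, and Sylnex — 4 of the 5.

4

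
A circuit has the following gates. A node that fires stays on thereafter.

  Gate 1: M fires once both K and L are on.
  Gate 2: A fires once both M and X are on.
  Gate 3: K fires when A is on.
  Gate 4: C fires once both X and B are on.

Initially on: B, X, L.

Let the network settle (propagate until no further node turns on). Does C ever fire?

Yes

Gate 4: X and B on → C on.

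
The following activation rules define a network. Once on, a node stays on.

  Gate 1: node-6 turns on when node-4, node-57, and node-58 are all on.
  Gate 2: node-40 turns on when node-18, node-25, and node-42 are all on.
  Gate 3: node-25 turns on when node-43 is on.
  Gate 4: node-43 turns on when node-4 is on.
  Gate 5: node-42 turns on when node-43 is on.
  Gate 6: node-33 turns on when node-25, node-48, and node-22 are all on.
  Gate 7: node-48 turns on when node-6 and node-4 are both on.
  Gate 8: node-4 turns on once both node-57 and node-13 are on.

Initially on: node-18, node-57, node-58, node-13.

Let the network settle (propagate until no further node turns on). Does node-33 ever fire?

node-33 would need node-25, node-48, and node-22 (Gate 6), but node-22 never turns on.

No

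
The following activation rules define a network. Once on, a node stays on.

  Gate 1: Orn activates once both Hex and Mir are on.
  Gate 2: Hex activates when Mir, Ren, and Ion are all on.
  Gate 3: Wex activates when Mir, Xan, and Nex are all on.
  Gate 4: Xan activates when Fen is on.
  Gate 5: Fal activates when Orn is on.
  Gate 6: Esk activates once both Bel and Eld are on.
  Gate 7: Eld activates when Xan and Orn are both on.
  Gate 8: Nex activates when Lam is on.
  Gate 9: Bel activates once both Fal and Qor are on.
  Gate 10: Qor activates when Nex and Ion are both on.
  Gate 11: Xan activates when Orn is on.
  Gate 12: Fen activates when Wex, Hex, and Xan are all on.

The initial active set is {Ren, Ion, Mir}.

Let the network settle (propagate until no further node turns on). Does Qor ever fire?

Qor would need Nex and Ion (Gate 10), but Nex never turns on.

No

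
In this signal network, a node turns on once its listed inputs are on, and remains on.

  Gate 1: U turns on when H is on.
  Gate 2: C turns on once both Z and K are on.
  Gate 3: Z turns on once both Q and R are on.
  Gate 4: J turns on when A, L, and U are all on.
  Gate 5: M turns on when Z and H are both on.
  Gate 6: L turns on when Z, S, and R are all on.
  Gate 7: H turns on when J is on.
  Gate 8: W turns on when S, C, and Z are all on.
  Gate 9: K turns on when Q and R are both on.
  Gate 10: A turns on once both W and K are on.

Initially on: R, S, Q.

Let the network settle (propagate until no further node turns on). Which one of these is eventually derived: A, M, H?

A

Gate 9: Q and R on → K on.
Q and R are on, so Z turns on (Gate 3).
Z and K are on, so C turns on (Gate 2).
S, C, and Z are on, so W turns on (Gate 8).
W and K are on, so A turns on (Gate 10).
M would need Z and H (Gate 5), but H never turns on. H would need J (Gate 7), but J never turns on.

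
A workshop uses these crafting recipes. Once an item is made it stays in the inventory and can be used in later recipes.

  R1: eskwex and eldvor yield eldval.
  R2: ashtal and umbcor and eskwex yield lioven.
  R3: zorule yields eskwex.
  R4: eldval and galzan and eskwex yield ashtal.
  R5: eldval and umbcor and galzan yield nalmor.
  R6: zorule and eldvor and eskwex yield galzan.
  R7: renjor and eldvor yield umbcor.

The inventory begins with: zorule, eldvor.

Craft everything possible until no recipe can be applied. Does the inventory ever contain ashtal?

zorule → eskwex (R3).
zorule and eldvor and eskwex → galzan (R6).
eskwex and eldvor → eldval (R1).
Using R4, eldval, galzan, and eskwex make ashtal.

Yes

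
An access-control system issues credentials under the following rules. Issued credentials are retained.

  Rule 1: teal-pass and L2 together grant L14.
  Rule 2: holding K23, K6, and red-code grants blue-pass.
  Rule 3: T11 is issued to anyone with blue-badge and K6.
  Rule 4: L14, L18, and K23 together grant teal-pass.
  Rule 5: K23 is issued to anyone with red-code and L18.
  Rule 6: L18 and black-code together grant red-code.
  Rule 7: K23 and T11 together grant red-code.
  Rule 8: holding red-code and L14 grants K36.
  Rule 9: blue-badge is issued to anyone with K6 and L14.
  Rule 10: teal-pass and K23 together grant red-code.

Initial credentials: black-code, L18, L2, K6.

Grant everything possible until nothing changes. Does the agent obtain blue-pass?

Yes

Holding L18 and black-code grants red-code (Rule 6).
Holding red-code and L18 grants K23 (Rule 5).
Holding K23, K6, and red-code grants blue-pass (Rule 2).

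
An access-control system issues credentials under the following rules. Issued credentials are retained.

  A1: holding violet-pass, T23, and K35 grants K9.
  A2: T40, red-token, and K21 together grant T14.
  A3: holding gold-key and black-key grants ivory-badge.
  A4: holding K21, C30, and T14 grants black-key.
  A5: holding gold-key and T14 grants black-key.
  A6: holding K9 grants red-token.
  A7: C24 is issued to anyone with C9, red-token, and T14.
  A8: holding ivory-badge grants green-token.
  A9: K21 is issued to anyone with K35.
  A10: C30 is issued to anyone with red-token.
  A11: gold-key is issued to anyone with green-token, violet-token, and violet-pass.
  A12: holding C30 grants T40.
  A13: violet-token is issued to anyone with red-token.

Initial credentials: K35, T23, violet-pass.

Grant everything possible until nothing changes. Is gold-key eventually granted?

gold-key would need green-token, violet-token, and violet-pass (A11), but green-token is never granted.

No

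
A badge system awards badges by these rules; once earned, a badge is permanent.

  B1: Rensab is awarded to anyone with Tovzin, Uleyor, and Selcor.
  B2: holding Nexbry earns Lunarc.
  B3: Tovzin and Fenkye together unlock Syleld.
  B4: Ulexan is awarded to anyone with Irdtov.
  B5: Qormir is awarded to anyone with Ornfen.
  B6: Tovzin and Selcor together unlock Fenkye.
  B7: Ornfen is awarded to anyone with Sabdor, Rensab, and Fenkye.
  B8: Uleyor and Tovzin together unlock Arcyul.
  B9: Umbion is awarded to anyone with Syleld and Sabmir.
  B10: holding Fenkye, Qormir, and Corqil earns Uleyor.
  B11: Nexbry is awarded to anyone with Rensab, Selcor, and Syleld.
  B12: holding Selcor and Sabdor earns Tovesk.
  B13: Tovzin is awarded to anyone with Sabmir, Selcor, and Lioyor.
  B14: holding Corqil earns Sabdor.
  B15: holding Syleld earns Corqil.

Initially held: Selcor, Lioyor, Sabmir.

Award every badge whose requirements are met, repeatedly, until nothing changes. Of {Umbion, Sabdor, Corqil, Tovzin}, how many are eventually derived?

With Sabmir, Selcor, and Lioyor, Tovzin is earned (B13).
With Tovzin and Selcor, Fenkye is earned (B6).
With Tovzin and Fenkye, Syleld is earned (B3).
With Syleld and Sabmir, Umbion is earned (B9).
With Syleld, Corqil is earned (B15).
With Corqil, Sabdor is earned (B14).
Umbion: reached.
Sabdor: reached.
Corqil: reached.
Tovzin: reached.
All 4 are reached.

4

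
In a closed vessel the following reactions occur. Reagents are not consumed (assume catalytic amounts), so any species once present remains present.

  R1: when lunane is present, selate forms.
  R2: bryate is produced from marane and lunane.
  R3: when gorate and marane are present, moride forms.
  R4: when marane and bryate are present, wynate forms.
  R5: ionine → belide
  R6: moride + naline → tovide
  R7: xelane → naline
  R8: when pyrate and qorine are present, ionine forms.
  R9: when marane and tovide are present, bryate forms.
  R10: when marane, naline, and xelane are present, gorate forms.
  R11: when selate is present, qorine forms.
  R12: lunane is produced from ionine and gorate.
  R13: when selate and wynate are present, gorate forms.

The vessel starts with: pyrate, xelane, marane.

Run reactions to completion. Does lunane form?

No

lunane would need ionine and gorate (R12), but ionine never forms.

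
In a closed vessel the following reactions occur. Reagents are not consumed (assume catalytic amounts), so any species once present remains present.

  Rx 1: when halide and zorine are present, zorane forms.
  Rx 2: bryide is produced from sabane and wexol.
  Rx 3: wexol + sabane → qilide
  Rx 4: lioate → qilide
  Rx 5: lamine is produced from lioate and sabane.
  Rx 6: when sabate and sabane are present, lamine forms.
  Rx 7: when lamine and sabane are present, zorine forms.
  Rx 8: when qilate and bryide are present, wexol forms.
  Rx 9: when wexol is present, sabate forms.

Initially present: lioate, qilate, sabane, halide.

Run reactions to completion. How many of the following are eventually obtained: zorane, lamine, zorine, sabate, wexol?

lioate and sabane present → lamine forms (Rx 5).
lamine and sabane present → zorine forms (Rx 7).
halide and zorine present → zorane forms (Rx 1).
zorane: reached.
lamine: reached.
zorine: reached.
sabate would need wexol (Rx 9), but wexol never forms.
wexol would need qilate and bryide (Rx 8), but bryide never forms.
Reached: zorane, lamine, and zorine — 3 of the 5.

3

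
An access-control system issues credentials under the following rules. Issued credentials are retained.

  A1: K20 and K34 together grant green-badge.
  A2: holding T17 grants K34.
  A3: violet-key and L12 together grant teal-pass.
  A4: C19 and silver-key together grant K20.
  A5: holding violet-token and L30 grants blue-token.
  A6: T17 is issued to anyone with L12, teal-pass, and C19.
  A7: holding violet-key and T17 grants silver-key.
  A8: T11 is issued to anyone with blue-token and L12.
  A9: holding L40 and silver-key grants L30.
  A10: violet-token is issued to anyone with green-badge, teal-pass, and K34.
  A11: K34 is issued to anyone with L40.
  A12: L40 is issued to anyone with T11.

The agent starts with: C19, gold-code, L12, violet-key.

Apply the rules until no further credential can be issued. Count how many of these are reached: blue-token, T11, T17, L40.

1

Holding violet-key and L12 grants teal-pass (A3).
Holding L12, teal-pass, and C19 grants T17 (A6).
blue-token would need violet-token and L30 (A5), but L30 is never granted.
T11 would need blue-token and L12 (A8), but blue-token is never granted.
T17: reached.
L40 would need T11 (A12), but T11 is never granted.
Reached: T17 — 1 of the 4.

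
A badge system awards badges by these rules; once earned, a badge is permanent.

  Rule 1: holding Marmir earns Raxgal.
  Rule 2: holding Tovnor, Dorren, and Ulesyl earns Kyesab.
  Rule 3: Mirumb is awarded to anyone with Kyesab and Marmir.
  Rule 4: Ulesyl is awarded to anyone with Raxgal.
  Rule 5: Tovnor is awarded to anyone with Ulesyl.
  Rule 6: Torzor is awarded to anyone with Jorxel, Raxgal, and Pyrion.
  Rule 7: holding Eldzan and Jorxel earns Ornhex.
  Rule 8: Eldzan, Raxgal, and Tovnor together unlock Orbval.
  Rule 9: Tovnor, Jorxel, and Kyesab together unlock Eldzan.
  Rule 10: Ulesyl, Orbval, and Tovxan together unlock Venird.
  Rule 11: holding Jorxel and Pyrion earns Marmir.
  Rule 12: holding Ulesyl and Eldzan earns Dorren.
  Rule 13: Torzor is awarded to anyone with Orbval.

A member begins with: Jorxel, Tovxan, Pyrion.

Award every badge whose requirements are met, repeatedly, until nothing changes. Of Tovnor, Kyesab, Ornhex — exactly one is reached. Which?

Tovnor

With Jorxel and Pyrion, Marmir is earned (Rule 11).
With Marmir, Raxgal is earned (Rule 1).
With Raxgal, Ulesyl is earned (Rule 4).
With Ulesyl, Tovnor is earned (Rule 5).
Ornhex would need Eldzan and Jorxel (Rule 7), but Eldzan is never earned. Kyesab would need Tovnor, Dorren, and Ulesyl (Rule 2), but Dorren is never earned.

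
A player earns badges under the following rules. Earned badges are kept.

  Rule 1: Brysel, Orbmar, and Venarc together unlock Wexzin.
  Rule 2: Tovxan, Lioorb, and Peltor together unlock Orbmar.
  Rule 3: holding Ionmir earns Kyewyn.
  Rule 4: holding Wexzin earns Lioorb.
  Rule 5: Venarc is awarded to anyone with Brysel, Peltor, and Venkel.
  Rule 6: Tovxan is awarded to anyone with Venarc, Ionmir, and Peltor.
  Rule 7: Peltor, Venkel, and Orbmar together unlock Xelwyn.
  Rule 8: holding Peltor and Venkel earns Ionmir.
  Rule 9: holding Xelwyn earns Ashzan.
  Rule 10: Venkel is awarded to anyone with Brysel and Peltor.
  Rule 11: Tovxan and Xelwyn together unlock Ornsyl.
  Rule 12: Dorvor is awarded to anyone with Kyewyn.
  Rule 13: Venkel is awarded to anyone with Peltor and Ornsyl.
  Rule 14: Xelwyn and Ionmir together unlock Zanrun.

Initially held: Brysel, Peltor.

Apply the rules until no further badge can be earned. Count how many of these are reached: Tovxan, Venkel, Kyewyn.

3

With Brysel and Peltor, Venkel is earned (Rule 10).
With Brysel, Peltor, and Venkel, Venarc is earned (Rule 5).
With Peltor and Venkel, Ionmir is earned (Rule 8).
With Venarc, Ionmir, and Peltor, Tovxan is earned (Rule 6).
With Ionmir, Kyewyn is earned (Rule 3).
Tovxan: reached.
Venkel: reached.
Kyewyn: reached.
All 3 are reached.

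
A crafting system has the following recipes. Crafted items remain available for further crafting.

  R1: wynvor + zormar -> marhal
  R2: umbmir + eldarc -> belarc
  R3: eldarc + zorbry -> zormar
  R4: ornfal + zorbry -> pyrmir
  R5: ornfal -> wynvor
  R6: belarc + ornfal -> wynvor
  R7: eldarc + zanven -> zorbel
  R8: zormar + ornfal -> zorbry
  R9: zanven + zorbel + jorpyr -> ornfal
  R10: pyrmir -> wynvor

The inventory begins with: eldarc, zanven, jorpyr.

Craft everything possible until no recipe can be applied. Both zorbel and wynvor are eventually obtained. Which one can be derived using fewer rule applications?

zorbel: Using R7, eldarc and zanven make zorbel. [1 rule application]
wynvor: eldarc + zanven -> zorbel (R7). Using R9, zanven, zorbel, and jorpyr make ornfal. Using R5, ornfal makes wynvor. [3 rule applications]
zorbel needs fewer.

zorbel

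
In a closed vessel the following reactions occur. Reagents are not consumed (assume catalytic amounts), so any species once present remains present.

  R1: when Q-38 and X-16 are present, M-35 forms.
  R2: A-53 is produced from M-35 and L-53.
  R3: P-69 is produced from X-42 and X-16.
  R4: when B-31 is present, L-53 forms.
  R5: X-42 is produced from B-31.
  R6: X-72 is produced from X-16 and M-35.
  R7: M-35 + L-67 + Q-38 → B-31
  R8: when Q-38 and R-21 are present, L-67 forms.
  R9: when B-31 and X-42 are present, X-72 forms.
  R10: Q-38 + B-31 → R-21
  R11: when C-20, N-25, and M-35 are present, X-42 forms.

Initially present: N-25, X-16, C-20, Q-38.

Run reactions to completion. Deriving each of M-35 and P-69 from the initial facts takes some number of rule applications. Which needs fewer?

M-35

M-35: Q-38 and X-16 present → M-35 forms (R1). [1 rule application]
P-69: Q-38 and X-16 present → M-35 forms (R1). C-20, N-25, and M-35 present → X-42 forms (R11). X-42 and X-16 present → P-69 forms (R3). [3 rule applications]
M-35 needs fewer.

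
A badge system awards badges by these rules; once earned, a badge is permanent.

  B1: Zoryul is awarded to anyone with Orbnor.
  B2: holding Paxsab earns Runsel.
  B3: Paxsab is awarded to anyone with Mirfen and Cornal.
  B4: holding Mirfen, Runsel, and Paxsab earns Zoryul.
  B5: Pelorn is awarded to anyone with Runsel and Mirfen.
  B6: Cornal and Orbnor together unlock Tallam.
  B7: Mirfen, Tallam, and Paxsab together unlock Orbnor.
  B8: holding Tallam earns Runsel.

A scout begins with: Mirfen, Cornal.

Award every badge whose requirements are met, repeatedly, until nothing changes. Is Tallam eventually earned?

Tallam would need Cornal and Orbnor (B6), but Orbnor is never earned.

No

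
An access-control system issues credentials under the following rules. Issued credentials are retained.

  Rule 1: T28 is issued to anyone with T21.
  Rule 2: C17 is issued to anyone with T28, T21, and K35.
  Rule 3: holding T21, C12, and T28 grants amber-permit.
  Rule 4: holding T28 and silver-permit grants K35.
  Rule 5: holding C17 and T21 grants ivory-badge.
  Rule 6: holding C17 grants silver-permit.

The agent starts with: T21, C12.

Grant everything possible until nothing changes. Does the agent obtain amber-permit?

Yes

Holding T21 grants T28 (Rule 1).
Holding T21, C12, and T28 grants amber-permit (Rule 3).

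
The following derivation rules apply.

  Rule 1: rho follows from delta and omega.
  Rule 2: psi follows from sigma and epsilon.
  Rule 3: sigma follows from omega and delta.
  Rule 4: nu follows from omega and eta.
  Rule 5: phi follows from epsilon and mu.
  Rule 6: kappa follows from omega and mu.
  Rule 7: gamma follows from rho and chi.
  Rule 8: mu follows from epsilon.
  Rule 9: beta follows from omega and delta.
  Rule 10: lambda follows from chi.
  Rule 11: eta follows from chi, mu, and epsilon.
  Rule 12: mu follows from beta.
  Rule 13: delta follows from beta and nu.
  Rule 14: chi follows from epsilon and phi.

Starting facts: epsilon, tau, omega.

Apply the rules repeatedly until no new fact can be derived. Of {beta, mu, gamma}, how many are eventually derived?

1

From epsilon, Rule 8 gives mu.
beta would need omega and delta (Rule 9), but delta is never established.
mu: reached.
gamma would need rho and chi (Rule 7), but rho is never established.
Reached: mu — 1 of the 3.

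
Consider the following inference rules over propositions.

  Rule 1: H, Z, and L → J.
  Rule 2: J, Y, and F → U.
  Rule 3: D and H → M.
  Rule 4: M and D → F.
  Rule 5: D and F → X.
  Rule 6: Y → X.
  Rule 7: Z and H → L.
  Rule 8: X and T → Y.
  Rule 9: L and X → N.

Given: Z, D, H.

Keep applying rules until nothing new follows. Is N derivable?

Yes

From D and H, Rule 3 gives M.
From Z and H, Rule 7 gives L.
M and D hold, so F follows (Rule 4).
D and F hold, so X follows (Rule 5).
From L and X, Rule 9 gives N.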